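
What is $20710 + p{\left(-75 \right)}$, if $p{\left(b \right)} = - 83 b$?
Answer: $26935$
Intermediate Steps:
$20710 + p{\left(-75 \right)} = 20710 - -6225 = 20710 + 6225 = 26935$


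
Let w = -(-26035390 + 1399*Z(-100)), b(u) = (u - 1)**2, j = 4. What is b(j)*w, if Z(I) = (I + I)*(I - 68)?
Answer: -188739090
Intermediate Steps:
Z(I) = 2*I*(-68 + I) (Z(I) = (2*I)*(-68 + I) = 2*I*(-68 + I))
b(u) = (-1 + u)**2
w = -20971010 (w = -1399/(1/(2*(-100)*(-68 - 100) - 18610)) = -1399/(1/(2*(-100)*(-168) - 18610)) = -1399/(1/(33600 - 18610)) = -1399/(1/14990) = -1399/1/14990 = -1399*14990 = -20971010)
b(j)*w = (-1 + 4)**2*(-20971010) = 3**2*(-20971010) = 9*(-20971010) = -188739090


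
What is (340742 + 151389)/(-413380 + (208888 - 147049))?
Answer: -492131/351541 ≈ -1.3999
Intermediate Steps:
(340742 + 151389)/(-413380 + (208888 - 147049)) = 492131/(-413380 + 61839) = 492131/(-351541) = 492131*(-1/351541) = -492131/351541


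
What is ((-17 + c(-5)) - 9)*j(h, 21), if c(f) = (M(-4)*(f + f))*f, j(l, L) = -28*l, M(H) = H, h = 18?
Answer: 113904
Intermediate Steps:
c(f) = -8*f² (c(f) = (-4*(f + f))*f = (-8*f)*f = -8*f²)
((-17 + c(-5)) - 9)*j(h, 21) = ((-17 - 8*(-5)²) - 9)*(-28*18) = ((-17 - 8*25) - 9)*(-504) = ((-17 - 200) - 9)*(-504) = (-217 - 9)*(-504) = -226*(-504) = 113904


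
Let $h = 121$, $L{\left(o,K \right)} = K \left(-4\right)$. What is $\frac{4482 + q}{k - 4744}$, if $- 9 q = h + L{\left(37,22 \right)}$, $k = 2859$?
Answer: $- \frac{2687}{1131} \approx -2.3758$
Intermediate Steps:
$L{\left(o,K \right)} = - 4 K$
$q = - \frac{11}{3}$ ($q = - \frac{121 - 88}{9} = \left(- \frac{1}{9}\right) 33 = - \frac{11}{3} \approx -3.6667$)
$\frac{4482 + q}{k - 4744} = \frac{4482 - \frac{11}{3}}{2859 - 4744} = \frac{13435}{3 \left(-1885\right)} = \frac{13435}{3} \left(- \frac{1}{1885}\right) = - \frac{2687}{1131}$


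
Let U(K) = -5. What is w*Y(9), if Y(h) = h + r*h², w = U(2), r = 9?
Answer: -3690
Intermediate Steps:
w = -5
Y(h) = h + 9*h²
w*Y(9) = -45*(1 + 9*9) = -45*(1 + 81) = -45*82 = -5*738 = -3690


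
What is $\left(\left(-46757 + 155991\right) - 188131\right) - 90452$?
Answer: $-169349$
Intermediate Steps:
$\left(\left(-46757 + 155991\right) - 188131\right) - 90452 = \left(109234 - 188131\right) - 90452 = -78897 - 90452 = -169349$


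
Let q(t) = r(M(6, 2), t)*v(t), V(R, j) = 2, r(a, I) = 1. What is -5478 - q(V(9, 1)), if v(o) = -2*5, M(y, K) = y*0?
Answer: -5468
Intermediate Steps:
M(y, K) = 0
v(o) = -10
q(t) = -10 (q(t) = 1*(-10) = -10)
-5478 - q(V(9, 1)) = -5478 - 1*(-10) = -5478 + 10 = -5468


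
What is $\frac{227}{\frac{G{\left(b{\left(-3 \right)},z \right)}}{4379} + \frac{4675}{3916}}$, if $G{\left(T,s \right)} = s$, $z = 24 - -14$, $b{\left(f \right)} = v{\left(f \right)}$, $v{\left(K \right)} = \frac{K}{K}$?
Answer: $\frac{353875748}{1874603} \approx 188.77$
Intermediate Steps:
$v{\left(K \right)} = 1$
$b{\left(f \right)} = 1$
$z = 38$ ($z = 24 + 14 = 38$)
$\frac{227}{\frac{G{\left(b{\left(-3 \right)},z \right)}}{4379} + \frac{4675}{3916}} = \frac{227}{\frac{38}{4379} + \frac{4675}{3916}} = \frac{227}{38 \cdot \frac{1}{4379} + 4675 \cdot \frac{1}{3916}} = \frac{227}{\frac{38}{4379} + \frac{425}{356}} = \frac{227}{\frac{1874603}{1558924}} = 227 \cdot \frac{1558924}{1874603} = \frac{353875748}{1874603}$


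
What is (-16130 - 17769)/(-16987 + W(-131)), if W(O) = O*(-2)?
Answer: 33899/16725 ≈ 2.0268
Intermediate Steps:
W(O) = -2*O
(-16130 - 17769)/(-16987 + W(-131)) = (-16130 - 17769)/(-16987 - 2*(-131)) = -33899/(-16987 + 262) = -33899/(-16725) = -33899*(-1/16725) = 33899/16725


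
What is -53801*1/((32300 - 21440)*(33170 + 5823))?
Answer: -53801/423463980 ≈ -0.00012705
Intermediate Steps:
-53801*1/((32300 - 21440)*(33170 + 5823)) = -53801/(10860*38993) = -53801/423463980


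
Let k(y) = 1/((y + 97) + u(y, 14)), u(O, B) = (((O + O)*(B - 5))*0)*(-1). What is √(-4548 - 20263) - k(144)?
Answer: -1/241 + I*√24811 ≈ -0.0041494 + 157.52*I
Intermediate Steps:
u(O, B) = 0 (u(O, B) = (((2*O)*(-5 + B))*0)*(-1) = ((2*O*(-5 + B))*0)*(-1) = 0*(-1) = 0)
k(y) = 1/(97 + y) (k(y) = 1/((y + 97) + 0) = 1/((97 + y) + 0) = 1/(97 + y))
√(-4548 - 20263) - k(144) = √(-4548 - 20263) - 1/(97 + 144) = √(-24811) - 1/241 = I*√24811 - 1*1/241 = I*√24811 - 1/241 = -1/241 + I*√24811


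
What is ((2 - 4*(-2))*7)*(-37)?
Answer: -2590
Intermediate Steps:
((2 - 4*(-2))*7)*(-37) = ((2 + 8)*7)*(-37) = (10*7)*(-37) = 70*(-37) = -2590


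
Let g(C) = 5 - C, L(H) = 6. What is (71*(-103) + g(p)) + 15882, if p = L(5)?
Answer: 8568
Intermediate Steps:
p = 6
(71*(-103) + g(p)) + 15882 = (71*(-103) + (5 - 1*6)) + 15882 = (-7313 + (5 - 6)) + 15882 = (-7313 - 1) + 15882 = -7314 + 15882 = 8568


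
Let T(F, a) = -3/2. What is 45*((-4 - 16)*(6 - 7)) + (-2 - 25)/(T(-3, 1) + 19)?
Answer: 31446/35 ≈ 898.46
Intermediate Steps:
T(F, a) = -3/2 (T(F, a) = -3*½ = -3/2)
45*((-4 - 16)*(6 - 7)) + (-2 - 25)/(T(-3, 1) + 19) = 45*((-4 - 16)*(6 - 7)) + (-2 - 25)/(-3/2 + 19) = 45*(-20*(-1)) - 27/35/2 = 45*20 - 27*2/35 = 900 - 54/35 = 31446/35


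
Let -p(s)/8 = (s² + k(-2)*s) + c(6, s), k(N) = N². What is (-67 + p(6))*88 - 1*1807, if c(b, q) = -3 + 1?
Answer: -48535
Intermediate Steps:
c(b, q) = -2
p(s) = 16 - 32*s - 8*s² (p(s) = -8*((s² + (-2)²*s) - 2) = -8*((s² + 4*s) - 2) = -8*(-2 + s² + 4*s) = 16 - 32*s - 8*s²)
(-67 + p(6))*88 - 1*1807 = (-67 + (16 - 32*6 - 8*6²))*88 - 1*1807 = (-67 + (16 - 192 - 8*36))*88 - 1807 = (-67 + (16 - 192 - 288))*88 - 1807 = (-67 - 464)*88 - 1807 = -531*88 - 1807 = -46728 - 1807 = -48535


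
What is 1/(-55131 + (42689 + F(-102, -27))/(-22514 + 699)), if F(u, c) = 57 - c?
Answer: -21815/1202725538 ≈ -1.8138e-5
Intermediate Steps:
1/(-55131 + (42689 + F(-102, -27))/(-22514 + 699)) = 1/(-55131 + (42689 + (57 - 1*(-27)))/(-22514 + 699)) = 1/(-55131 + (42689 + (57 + 27))/(-21815)) = 1/(-55131 + (42689 + 84)*(-1/21815)) = 1/(-55131 + 42773*(-1/21815)) = 1/(-55131 - 42773/21815) = 1/(-1202725538/21815) = -21815/1202725538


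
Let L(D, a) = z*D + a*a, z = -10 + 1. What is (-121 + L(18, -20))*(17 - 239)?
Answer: -25974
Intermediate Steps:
z = -9
L(D, a) = a**2 - 9*D (L(D, a) = -9*D + a*a = -9*D + a**2 = a**2 - 9*D)
(-121 + L(18, -20))*(17 - 239) = (-121 + ((-20)**2 - 9*18))*(17 - 239) = (-121 + (400 - 162))*(-222) = (-121 + 238)*(-222) = 117*(-222) = -25974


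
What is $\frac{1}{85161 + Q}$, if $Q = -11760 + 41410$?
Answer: $\frac{1}{114811} \approx 8.71 \cdot 10^{-6}$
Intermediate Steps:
$Q = 29650$
$\frac{1}{85161 + Q} = \frac{1}{85161 + 29650} = \frac{1}{114811}$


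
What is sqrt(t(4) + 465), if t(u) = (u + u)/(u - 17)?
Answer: sqrt(78481)/13 ≈ 21.550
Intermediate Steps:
t(u) = 2*u/(-17 + u) (t(u) = (2*u)/(-17 + u) = 2*u/(-17 + u))
sqrt(t(4) + 465) = sqrt(2*4/(-17 + 4) + 465) = sqrt(2*4/(-13) + 465) = sqrt(2*4*(-1/13) + 465) = sqrt(-8/13 + 465) = sqrt(6037/13) = sqrt(78481)/13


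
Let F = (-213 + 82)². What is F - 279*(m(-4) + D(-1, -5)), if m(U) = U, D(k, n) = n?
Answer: 19672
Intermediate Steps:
F = 17161 (F = (-131)² = 17161)
F - 279*(m(-4) + D(-1, -5)) = 17161 - 279*(-4 - 5) = 17161 - 279*(-9) = 17161 - 1*(-2511) = 17161 + 2511 = 19672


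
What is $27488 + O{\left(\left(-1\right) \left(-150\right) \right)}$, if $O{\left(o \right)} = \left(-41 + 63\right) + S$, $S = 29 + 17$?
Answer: $27556$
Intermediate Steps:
$S = 46$
$O{\left(o \right)} = 68$ ($O{\left(o \right)} = \left(-41 + 63\right) + 46 = 22 + 46 = 68$)
$27488 + O{\left(\left(-1\right) \left(-150\right) \right)} = 27488 + 68 = 27556$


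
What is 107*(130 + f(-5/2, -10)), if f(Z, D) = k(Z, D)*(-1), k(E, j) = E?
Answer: 28355/2 ≈ 14178.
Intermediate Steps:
f(Z, D) = -Z (f(Z, D) = Z*(-1) = -Z)
107*(130 + f(-5/2, -10)) = 107*(130 - (-5)/2) = 107*(130 - 1*(-5/2)) = 107*(130 + 5/2) = 107*(265/2) = 28355/2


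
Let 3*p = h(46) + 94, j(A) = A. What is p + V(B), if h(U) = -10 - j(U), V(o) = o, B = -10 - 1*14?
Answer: -34/3 ≈ -11.333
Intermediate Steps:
B = -24 (B = -10 - 14 = -24)
h(U) = -10 - U
p = 38/3 (p = ((-10 - 1*46) + 94)/3 = ((-10 - 46) + 94)/3 = (-56 + 94)/3 = (⅓)*38 = 38/3 ≈ 12.667)
p + V(B) = 38/3 - 24 = -34/3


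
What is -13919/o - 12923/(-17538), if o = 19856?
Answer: 6243833/174117264 ≈ 0.035860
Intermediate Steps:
-13919/o - 12923/(-17538) = -13919/19856 - 12923/(-17538) = -13919*1/19856 - 12923*(-1/17538) = -13919/19856 + 12923/17538 = 6243833/174117264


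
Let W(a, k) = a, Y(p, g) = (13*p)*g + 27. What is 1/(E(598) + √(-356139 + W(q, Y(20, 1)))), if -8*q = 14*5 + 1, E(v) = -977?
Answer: -7816/10485415 - 2*I*√5698366/10485415 ≈ -0.00074542 - 0.00045532*I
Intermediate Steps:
q = -71/8 (q = -(14*5 + 1)/8 = -(70 + 1)/8 = -⅛*71 = -71/8 ≈ -8.8750)
Y(p, g) = 27 + 13*g*p (Y(p, g) = 13*g*p + 27 = 27 + 13*g*p)
1/(E(598) + √(-356139 + W(q, Y(20, 1)))) = 1/(-977 + √(-356139 - 71/8)) = 1/(-977 + √(-2849183/8)) = 1/(-977 + I*√5698366/4)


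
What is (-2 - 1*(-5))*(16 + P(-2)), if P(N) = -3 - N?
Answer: 45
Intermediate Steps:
(-2 - 1*(-5))*(16 + P(-2)) = (-2 - 1*(-5))*(16 + (-3 - 1*(-2))) = (-2 + 5)*(16 + (-3 + 2)) = 3*(16 - 1) = 3*15 = 45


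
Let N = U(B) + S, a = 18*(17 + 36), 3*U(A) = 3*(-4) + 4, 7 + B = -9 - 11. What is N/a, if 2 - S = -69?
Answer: 205/2862 ≈ 0.071628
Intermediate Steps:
S = 71 (S = 2 - 1*(-69) = 2 + 69 = 71)
B = -27 (B = -7 + (-9 - 11) = -7 - 20 = -27)
U(A) = -8/3 (U(A) = (3*(-4) + 4)/3 = (-12 + 4)/3 = (⅓)*(-8) = -8/3)
a = 954 (a = 18*53 = 954)
N = 205/3 (N = -8/3 + 71 = 205/3 ≈ 68.333)
N/a = (205/3)/954 = (205/3)*(1/954) = 205/2862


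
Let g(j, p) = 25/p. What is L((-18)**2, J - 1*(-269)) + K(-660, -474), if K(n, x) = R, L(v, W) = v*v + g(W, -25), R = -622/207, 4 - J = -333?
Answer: 21729203/207 ≈ 1.0497e+5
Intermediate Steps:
J = 337 (J = 4 - 1*(-333) = 4 + 333 = 337)
R = -622/207 (R = -622*1/207 = -622/207 ≈ -3.0048)
L(v, W) = -1 + v**2 (L(v, W) = v*v + 25/(-25) = v**2 + 25*(-1/25) = v**2 - 1 = -1 + v**2)
K(n, x) = -622/207
L((-18)**2, J - 1*(-269)) + K(-660, -474) = (-1 + ((-18)**2)**2) - 622/207 = (-1 + 324**2) - 622/207 = (-1 + 104976) - 622/207 = 104975 - 622/207 = 21729203/207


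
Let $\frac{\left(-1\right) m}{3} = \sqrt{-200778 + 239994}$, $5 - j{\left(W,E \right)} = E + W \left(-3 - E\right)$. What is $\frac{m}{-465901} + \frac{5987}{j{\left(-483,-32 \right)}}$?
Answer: $\frac{5987}{14044} + \frac{12 \sqrt{2451}}{465901} \approx 0.42758$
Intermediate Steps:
$j{\left(W,E \right)} = 5 - E - W \left(-3 - E\right)$ ($j{\left(W,E \right)} = 5 - \left(E + W \left(-3 - E\right)\right) = 5 - E - W \left(-3 - E\right)$)
$m = - 12 \sqrt{2451}$ ($m = - 3 \sqrt{-200778 + 239994} = - 3 \sqrt{39216} = - 3 \cdot 4 \sqrt{2451} = - 12 \sqrt{2451} \approx -594.09$)
$\frac{m}{-465901} + \frac{5987}{j{\left(-483,-32 \right)}} = \frac{\left(-12\right) \sqrt{2451}}{-465901} + \frac{5987}{5 - -32 + 3 \left(-483\right) - -15456} = - 12 \sqrt{2451} \left(- \frac{1}{465901}\right) + \frac{5987}{5 + 32 - 1449 + 15456} = \frac{12 \sqrt{2451}}{465901} + \frac{5987}{14044} = \frac{5987}{14044} + \frac{12 \sqrt{2451}}{465901}$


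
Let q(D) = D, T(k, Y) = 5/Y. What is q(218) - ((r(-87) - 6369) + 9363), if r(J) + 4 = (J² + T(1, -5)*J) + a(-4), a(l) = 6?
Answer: -10434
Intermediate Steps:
r(J) = 2 + J² - J (r(J) = -4 + ((J² + (5/(-5))*J) + 6) = -4 + ((J² + (5*(-⅕))*J) + 6) = -4 + ((J² - J) + 6) = -4 + (6 + J² - J) = 2 + J² - J)
q(218) - ((r(-87) - 6369) + 9363) = 218 - (((2 + (-87)² - 1*(-87)) - 6369) + 9363) = 218 - (((2 + 7569 + 87) - 6369) + 9363) = 218 - ((7658 - 6369) + 9363) = 218 - (1289 + 9363) = 218 - 1*10652 = 218 - 10652 = -10434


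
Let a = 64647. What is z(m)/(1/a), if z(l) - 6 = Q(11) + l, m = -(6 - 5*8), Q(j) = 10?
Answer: 3232350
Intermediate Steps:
m = 34 (m = -(6 - 40) = -1*(-34) = 34)
z(l) = 16 + l (z(l) = 6 + (10 + l) = 16 + l)
z(m)/(1/a) = (16 + 34)/(1/64647) = 50/(1/64647) = 50*64647 = 3232350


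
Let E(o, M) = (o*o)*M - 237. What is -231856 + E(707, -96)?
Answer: -48217597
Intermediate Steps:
E(o, M) = -237 + M*o² (E(o, M) = o²*M - 237 = M*o² - 237 = -237 + M*o²)
-231856 + E(707, -96) = -231856 + (-237 - 96*707²) = -231856 + (-237 - 96*499849) = -231856 + (-237 - 47985504) = -231856 - 47985741 = -48217597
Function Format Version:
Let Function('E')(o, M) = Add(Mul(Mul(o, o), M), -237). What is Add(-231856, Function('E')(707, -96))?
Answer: -48217597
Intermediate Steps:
Function('E')(o, M) = Add(-237, Mul(M, Pow(o, 2))) (Function('E')(o, M) = Add(Mul(Pow(o, 2), M), -237) = Add(Mul(M, Pow(o, 2)), -237) = Add(-237, Mul(M, Pow(o, 2))))
Add(-231856, Function('E')(707, -96)) = Add(-231856, Add(-237, Mul(-96, Pow(707, 2)))) = Add(-231856, Add(-237, Mul(-96, 499849))) = Add(-231856, Add(-237, -47985504)) = Add(-231856, -47985741) = -48217597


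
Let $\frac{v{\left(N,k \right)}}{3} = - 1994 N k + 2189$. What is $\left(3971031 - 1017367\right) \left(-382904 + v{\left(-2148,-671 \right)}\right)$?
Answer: $-25467320376175552$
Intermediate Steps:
$v{\left(N,k \right)} = 6567 - 5982 N k$ ($v{\left(N,k \right)} = 3 \left(- 1994 N k + 2189\right) = 3 \left(2189 - 1994 N k\right) = 6567 - 5982 N k$)
$\left(3971031 - 1017367\right) \left(-382904 + v{\left(-2148,-671 \right)}\right) = \left(3971031 - 1017367\right) \left(-382904 + \left(6567 - \left(-12849336\right) \left(-671\right)\right)\right) = 2953664 \left(-382904 + \left(6567 - 8621904456\right)\right) = 2953664 \left(-382904 - 8621897889\right) = 2953664 \left(-8622280793\right) = -25467320376175552$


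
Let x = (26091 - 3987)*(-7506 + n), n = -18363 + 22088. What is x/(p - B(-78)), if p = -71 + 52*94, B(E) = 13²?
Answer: -10446903/581 ≈ -17981.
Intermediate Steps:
B(E) = 169
n = 3725
p = 4817 (p = -71 + 4888 = 4817)
x = -83575224 (x = (26091 - 3987)*(-7506 + 3725) = 22104*(-3781) = -83575224)
x/(p - B(-78)) = -83575224/(4817 - 1*169) = -83575224/(4817 - 169) = -83575224/4648 = -83575224*1/4648 = -10446903/581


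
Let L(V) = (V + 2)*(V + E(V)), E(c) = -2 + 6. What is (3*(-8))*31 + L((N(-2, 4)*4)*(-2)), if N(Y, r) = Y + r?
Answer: -576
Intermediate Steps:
E(c) = 4
L(V) = (2 + V)*(4 + V) (L(V) = (V + 2)*(V + 4) = (2 + V)*(4 + V))
(3*(-8))*31 + L((N(-2, 4)*4)*(-2)) = (3*(-8))*31 + (8 + (((-2 + 4)*4)*(-2))² + 6*(((-2 + 4)*4)*(-2))) = -24*31 + (8 + ((2*4)*(-2))² + 6*((2*4)*(-2))) = -744 + (8 + (8*(-2))² + 6*(8*(-2))) = -744 + (8 + (-16)² + 6*(-16)) = -744 + (8 + 256 - 96) = -744 + 168 = -576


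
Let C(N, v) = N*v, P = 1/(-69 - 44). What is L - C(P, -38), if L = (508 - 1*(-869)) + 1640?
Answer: 340883/113 ≈ 3016.7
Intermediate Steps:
L = 3017 (L = (508 + 869) + 1640 = 1377 + 1640 = 3017)
P = -1/113 (P = 1/(-113) = -1/113 ≈ -0.0088496)
L - C(P, -38) = 3017 - (-1)*(-38)/113 = 3017 - 1*38/113 = 3017 - 38/113 = 340883/113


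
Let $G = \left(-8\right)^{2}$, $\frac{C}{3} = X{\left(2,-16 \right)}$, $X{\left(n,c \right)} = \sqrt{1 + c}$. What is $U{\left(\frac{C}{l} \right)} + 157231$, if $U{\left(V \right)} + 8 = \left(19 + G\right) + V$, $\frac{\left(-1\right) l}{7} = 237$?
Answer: $157306 - \frac{i \sqrt{15}}{553} \approx 1.5731 \cdot 10^{5} - 0.0070036 i$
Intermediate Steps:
$l = -1659$ ($l = \left(-7\right) 237 = -1659$)
$C = 3 i \sqrt{15}$ ($C = 3 \sqrt{1 - 16} = 3 \sqrt{-15} = 3 i \sqrt{15} \approx 11.619 i$)
$G = 64$
$U{\left(V \right)} = 75 + V$ ($U{\left(V \right)} = -8 + \left(\left(19 + 64\right) + V\right) = -8 + \left(83 + V\right) = 75 + V$)
$U{\left(\frac{C}{l} \right)} + 157231 = \left(75 + \frac{3 i \sqrt{15}}{-1659}\right) + 157231 = \left(75 + 3 i \sqrt{15} \left(- \frac{1}{1659}\right)\right) + 157231 = \left(75 - \frac{i \sqrt{15}}{553}\right) + 157231 = 157306 - \frac{i \sqrt{15}}{553}$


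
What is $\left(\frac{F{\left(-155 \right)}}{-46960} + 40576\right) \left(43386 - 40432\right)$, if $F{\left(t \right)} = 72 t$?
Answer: $\frac{70359114931}{587} \approx 1.1986 \cdot 10^{8}$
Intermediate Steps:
$\left(\frac{F{\left(-155 \right)}}{-46960} + 40576\right) \left(43386 - 40432\right) = \left(\frac{72 \left(-155\right)}{-46960} + 40576\right) \left(43386 - 40432\right) = \left(\left(-11160\right) \left(- \frac{1}{46960}\right) + 40576\right) 2954 = \left(\frac{279}{1174} + 40576\right) 2954 = \frac{47636503}{1174} \cdot 2954 = \frac{70359114931}{587}$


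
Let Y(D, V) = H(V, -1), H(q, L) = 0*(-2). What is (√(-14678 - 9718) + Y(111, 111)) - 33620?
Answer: -33620 + 2*I*√6099 ≈ -33620.0 + 156.19*I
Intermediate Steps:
H(q, L) = 0
Y(D, V) = 0
(√(-14678 - 9718) + Y(111, 111)) - 33620 = (√(-14678 - 9718) + 0) - 33620 = (√(-24396) + 0) - 33620 = (2*I*√6099 + 0) - 33620 = 2*I*√6099 - 33620 = -33620 + 2*I*√6099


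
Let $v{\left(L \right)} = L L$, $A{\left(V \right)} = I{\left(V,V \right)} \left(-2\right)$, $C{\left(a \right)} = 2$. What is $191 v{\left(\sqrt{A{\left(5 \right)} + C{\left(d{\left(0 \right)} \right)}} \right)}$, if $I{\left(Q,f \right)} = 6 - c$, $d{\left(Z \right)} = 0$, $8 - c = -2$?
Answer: $1910$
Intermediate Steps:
$c = 10$ ($c = 8 - -2 = 8 + 2 = 10$)
$I{\left(Q,f \right)} = -4$ ($I{\left(Q,f \right)} = 6 - 10 = -4$)
$A{\left(V \right)} = 8$ ($A{\left(V \right)} = \left(-4\right) \left(-2\right) = 8$)
$v{\left(L \right)} = L^{2}$
$191 v{\left(\sqrt{A{\left(5 \right)} + C{\left(d{\left(0 \right)} \right)}} \right)} = 191 \left(\sqrt{8 + 2}\right)^{2} = 191 \left(\sqrt{10}\right)^{2} = 191 \cdot 10 = 1910$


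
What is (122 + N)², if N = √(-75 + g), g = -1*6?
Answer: 14803 + 2196*I ≈ 14803.0 + 2196.0*I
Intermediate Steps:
g = -6
N = 9*I (N = √(-75 - 6) = √(-81) = 9*I ≈ 9.0*I)
(122 + N)² = (122 + 9*I)²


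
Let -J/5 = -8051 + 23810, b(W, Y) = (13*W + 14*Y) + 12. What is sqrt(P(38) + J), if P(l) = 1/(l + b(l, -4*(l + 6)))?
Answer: I*sqrt(4538592030)/240 ≈ 280.7*I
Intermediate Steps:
b(W, Y) = 12 + 13*W + 14*Y
J = -78795 (J = -5*(-8051 + 23810) = -5*15759 = -78795)
P(l) = 1/(-324 - 42*l) (P(l) = 1/(l + (12 + 13*l + 14*(-4*(l + 6)))) = 1/(l + (12 + 13*l + 14*(-4*(6 + l)))) = 1/(l + (12 + 13*l + 14*(-24 - 4*l))) = 1/(l + (12 + 13*l + (-336 - 56*l))) = 1/(l + (-324 - 43*l)) = 1/(-324 - 42*l))
sqrt(P(38) + J) = sqrt(1/(6*(-54 - 7*38)) - 78795) = sqrt(1/(6*(-54 - 266)) - 78795) = sqrt((1/6)/(-320) - 78795) = sqrt((1/6)*(-1/320) - 78795) = sqrt(-1/1920 - 78795) = sqrt(-151286401/1920) = I*sqrt(4538592030)/240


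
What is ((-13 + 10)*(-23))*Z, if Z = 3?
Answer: 207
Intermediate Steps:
((-13 + 10)*(-23))*Z = ((-13 + 10)*(-23))*3 = -3*(-23)*3 = 69*3 = 207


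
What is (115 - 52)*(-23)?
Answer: -1449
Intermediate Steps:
(115 - 52)*(-23) = 63*(-23) = -1449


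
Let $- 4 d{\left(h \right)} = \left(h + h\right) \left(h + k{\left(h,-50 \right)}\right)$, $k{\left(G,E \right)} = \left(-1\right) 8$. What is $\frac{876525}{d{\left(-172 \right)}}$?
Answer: $- \frac{58435}{1032} \approx -56.623$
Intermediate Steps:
$k{\left(G,E \right)} = -8$
$d{\left(h \right)} = - \frac{h \left(-8 + h\right)}{2}$ ($d{\left(h \right)} = - \frac{\left(h + h\right) \left(h - 8\right)}{4} = - \frac{2 h \left(-8 + h\right)}{4} = - \frac{h \left(-8 + h\right)}{2}$)
$\frac{876525}{d{\left(-172 \right)}} = \frac{876525}{\frac{1}{2} \left(-172\right) \left(8 - -172\right)} = \frac{876525}{\frac{1}{2} \left(-172\right) \left(8 + 172\right)} = \frac{876525}{\frac{1}{2} \left(-172\right) 180} = \frac{876525}{-15480} = 876525 \left(- \frac{1}{15480}\right) = - \frac{58435}{1032}$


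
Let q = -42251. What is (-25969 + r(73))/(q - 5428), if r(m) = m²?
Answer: 6880/15893 ≈ 0.43290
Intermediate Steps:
(-25969 + r(73))/(q - 5428) = (-25969 + 73²)/(-42251 - 5428) = (-25969 + 5329)/(-47679) = -20640*(-1/47679) = 6880/15893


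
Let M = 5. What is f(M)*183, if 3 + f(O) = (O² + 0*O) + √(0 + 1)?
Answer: 4209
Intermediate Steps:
f(O) = -2 + O² (f(O) = -3 + ((O² + 0*O) + √(0 + 1)) = -3 + ((O² + 0) + √1) = -3 + (O² + 1) = -3 + (1 + O²) = -2 + O²)
f(M)*183 = (-2 + 5²)*183 = (-2 + 25)*183 = 23*183 = 4209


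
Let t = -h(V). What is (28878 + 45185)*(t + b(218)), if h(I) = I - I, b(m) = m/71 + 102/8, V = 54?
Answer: 332765059/284 ≈ 1.1717e+6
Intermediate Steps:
b(m) = 51/4 + m/71 (b(m) = m*(1/71) + 102*(⅛) = m/71 + 51/4 = 51/4 + m/71)
h(I) = 0
t = 0 (t = -1*0 = 0)
(28878 + 45185)*(t + b(218)) = (28878 + 45185)*(0 + (51/4 + (1/71)*218)) = 74063*(0 + (51/4 + 218/71)) = 74063*(0 + 4493/284) = 74063*(4493/284) = 332765059/284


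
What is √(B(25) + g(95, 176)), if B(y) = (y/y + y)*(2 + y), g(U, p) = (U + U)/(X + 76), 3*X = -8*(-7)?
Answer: √14195598/142 ≈ 26.533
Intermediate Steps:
X = 56/3 (X = (-8*(-7))/3 = (⅓)*56 = 56/3 ≈ 18.667)
g(U, p) = 3*U/142 (g(U, p) = (U + U)/(56/3 + 76) = (2*U)/(284/3) = (2*U)*(3/284) = 3*U/142)
B(y) = (1 + y)*(2 + y)
√(B(25) + g(95, 176)) = √((2 + 25² + 3*25) + (3/142)*95) = √((2 + 625 + 75) + 285/142) = √(702 + 285/142) = √(99969/142) = √14195598/142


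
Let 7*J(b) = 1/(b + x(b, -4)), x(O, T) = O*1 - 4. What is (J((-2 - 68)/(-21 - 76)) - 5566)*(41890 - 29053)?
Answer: -124039733301/1736 ≈ -7.1451e+7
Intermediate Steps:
x(O, T) = -4 + O (x(O, T) = O - 4 = -4 + O)
J(b) = 1/(7*(-4 + 2*b)) (J(b) = 1/(7*(b + (-4 + b))) = 1/(7*(-4 + 2*b)))
(J((-2 - 68)/(-21 - 76)) - 5566)*(41890 - 29053) = (1/(14*(-2 + (-2 - 68)/(-21 - 76))) - 5566)*(41890 - 29053) = (1/(14*(-2 - 70/(-97))) - 5566)*12837 = (1/(14*(-2 - 70*(-1/97))) - 5566)*12837 = (1/(14*(-2 + 70/97)) - 5566)*12837 = (1/(14*(-124/97)) - 5566)*12837 = ((1/14)*(-97/124) - 5566)*12837 = (-97/1736 - 5566)*12837 = -9662673/1736*12837 = -124039733301/1736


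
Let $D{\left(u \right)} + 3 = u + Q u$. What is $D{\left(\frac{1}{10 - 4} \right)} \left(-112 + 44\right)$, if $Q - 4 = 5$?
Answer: $\frac{272}{3} \approx 90.667$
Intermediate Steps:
$Q = 9$ ($Q = 4 + 5 = 9$)
$D{\left(u \right)} = -3 + 10 u$ ($D{\left(u \right)} = -3 + \left(u + 9 u\right) = -3 + 10 u$)
$D{\left(\frac{1}{10 - 4} \right)} \left(-112 + 44\right) = \left(-3 + \frac{10}{10 - 4}\right) \left(-112 + 44\right) = \left(-3 + \frac{10}{6}\right) \left(-68\right) = \left(-3 + 10 \cdot \frac{1}{6}\right) \left(-68\right) = \left(-3 + \frac{5}{3}\right) \left(-68\right) = \left(- \frac{4}{3}\right) \left(-68\right) = \frac{272}{3}$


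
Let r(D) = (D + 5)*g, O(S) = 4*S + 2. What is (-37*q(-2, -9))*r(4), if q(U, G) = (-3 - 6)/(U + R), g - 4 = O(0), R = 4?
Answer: 8991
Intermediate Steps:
O(S) = 2 + 4*S
g = 6 (g = 4 + (2 + 4*0) = 4 + (2 + 0) = 4 + 2 = 6)
r(D) = 30 + 6*D (r(D) = (D + 5)*6 = (5 + D)*6 = 30 + 6*D)
q(U, G) = -9/(4 + U) (q(U, G) = (-3 - 6)/(U + 4) = -9/(4 + U))
(-37*q(-2, -9))*r(4) = (-(-333)/(4 - 2))*(30 + 6*4) = (-(-333)/2)*(30 + 24) = -(-333)/2*54 = -37*(-9/2)*54 = (333/2)*54 = 8991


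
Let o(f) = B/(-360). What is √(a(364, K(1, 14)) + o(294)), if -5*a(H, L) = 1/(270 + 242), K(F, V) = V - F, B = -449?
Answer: √287270/480 ≈ 1.1166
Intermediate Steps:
o(f) = 449/360 (o(f) = -449/(-360) = -449*(-1/360) = 449/360)
a(H, L) = -1/2560 (a(H, L) = -1/(5*(270 + 242)) = -⅕/512 = -⅕*1/512 = -1/2560)
√(a(364, K(1, 14)) + o(294)) = √(-1/2560 + 449/360) = √(28727/23040) = √287270/480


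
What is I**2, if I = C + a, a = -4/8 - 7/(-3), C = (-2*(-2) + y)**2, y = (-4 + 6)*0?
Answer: 11449/36 ≈ 318.03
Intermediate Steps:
y = 0 (y = 2*0 = 0)
C = 16 (C = (-2*(-2) + 0)**2 = (4 + 0)**2 = 4**2 = 16)
a = 11/6 (a = -4*1/8 - 7*(-1/3) = -1/2 + 7/3 = 11/6 ≈ 1.8333)
I = 107/6 (I = 16 + 11/6 = 107/6 ≈ 17.833)
I**2 = (107/6)**2 = 11449/36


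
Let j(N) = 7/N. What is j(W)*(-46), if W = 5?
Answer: -322/5 ≈ -64.400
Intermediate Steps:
j(W)*(-46) = (7/5)*(-46) = -322/5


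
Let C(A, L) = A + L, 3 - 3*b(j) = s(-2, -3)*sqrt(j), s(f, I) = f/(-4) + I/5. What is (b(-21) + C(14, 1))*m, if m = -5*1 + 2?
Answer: -48 - I*sqrt(21)/10 ≈ -48.0 - 0.45826*I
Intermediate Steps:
s(f, I) = -f/4 + I/5 (s(f, I) = f*(-1/4) + I*(1/5) = -f/4 + I/5)
m = -3 (m = -5 + 2 = -3)
b(j) = 1 + sqrt(j)/30 (b(j) = 1 - (-1/4*(-2) + (1/5)*(-3))*sqrt(j)/3 = 1 - (1/2 - 3/5)*sqrt(j)/3 = 1 - (-1)*sqrt(j)/30 = 1 + sqrt(j)/30)
(b(-21) + C(14, 1))*m = ((1 + sqrt(-21)/30) + (14 + 1))*(-3) = ((1 + (I*sqrt(21))/30) + 15)*(-3) = ((1 + I*sqrt(21)/30) + 15)*(-3) = (16 + I*sqrt(21)/30)*(-3) = -48 - I*sqrt(21)/10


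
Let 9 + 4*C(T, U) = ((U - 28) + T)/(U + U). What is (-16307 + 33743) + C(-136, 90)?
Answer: 6276113/360 ≈ 17434.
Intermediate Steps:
C(T, U) = -9/4 + (-28 + T + U)/(8*U) (C(T, U) = -9/4 + (((U - 28) + T)/(U + U))/4 = -9/4 + (((-28 + U) + T)/((2*U)))/4 = -9/4 + ((-28 + T + U)*(1/(2*U)))/4 = -9/4 + ((-28 + T + U)/(2*U))/4 = -9/4 + (-28 + T + U)/(8*U))
(-16307 + 33743) + C(-136, 90) = (-16307 + 33743) + (⅛)*(-28 - 136 - 17*90)/90 = 17436 + (⅛)*(1/90)*(-28 - 136 - 1530) = 17436 + (⅛)*(1/90)*(-1694) = 17436 - 847/360 = 6276113/360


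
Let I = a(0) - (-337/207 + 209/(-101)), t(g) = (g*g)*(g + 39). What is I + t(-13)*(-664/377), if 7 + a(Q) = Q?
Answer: -4694202245/606303 ≈ -7742.3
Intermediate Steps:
a(Q) = -7 + Q
t(g) = g²*(39 + g)
I = -69049/20907 (I = (-7 + 0) - (-337/207 + 209/(-101)) = -7 - (-337*1/207 + 209*(-1/101)) = -7 - (-337/207 - 209/101) = -7 - 1*(-77300/20907) = -7 + 77300/20907 = -69049/20907 ≈ -3.3027)
I + t(-13)*(-664/377) = -69049/20907 + ((-13)²*(39 - 13))*(-664/377) = -69049/20907 + (169*26)*(-664*1/377) = -69049/20907 + 4394*(-664/377) = -69049/20907 - 224432/29 = -4694202245/606303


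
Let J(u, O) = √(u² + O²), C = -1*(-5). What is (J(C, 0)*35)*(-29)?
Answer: -5075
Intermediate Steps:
C = 5
J(u, O) = √(O² + u²)
(J(C, 0)*35)*(-29) = (√(0² + 5²)*35)*(-29) = (√(0 + 25)*35)*(-29) = (√25*35)*(-29) = (5*35)*(-29) = 175*(-29) = -5075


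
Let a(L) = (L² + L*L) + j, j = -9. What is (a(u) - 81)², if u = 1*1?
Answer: 7744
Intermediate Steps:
u = 1
a(L) = -9 + 2*L² (a(L) = (L² + L*L) - 9 = (L² + L²) - 9 = 2*L² - 9 = -9 + 2*L²)
(a(u) - 81)² = ((-9 + 2*1²) - 81)² = ((-9 + 2*1) - 81)² = ((-9 + 2) - 81)² = (-7 - 81)² = (-88)² = 7744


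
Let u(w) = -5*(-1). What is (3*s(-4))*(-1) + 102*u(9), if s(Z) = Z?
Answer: 522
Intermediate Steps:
u(w) = 5
(3*s(-4))*(-1) + 102*u(9) = (3*(-4))*(-1) + 102*5 = -12*(-1) + 510 = 12 + 510 = 522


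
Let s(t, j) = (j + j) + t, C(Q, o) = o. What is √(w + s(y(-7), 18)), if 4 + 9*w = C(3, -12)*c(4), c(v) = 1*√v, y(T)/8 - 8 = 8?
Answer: 2*√362/3 ≈ 12.684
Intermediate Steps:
y(T) = 128 (y(T) = 64 + 8*8 = 64 + 64 = 128)
s(t, j) = t + 2*j (s(t, j) = 2*j + t = t + 2*j)
c(v) = √v
w = -28/9 (w = -4/9 + (-12*√4)/9 = -4/9 + (-12*2)/9 = -4/9 + (⅑)*(-24) = -4/9 - 8/3 = -28/9 ≈ -3.1111)
√(w + s(y(-7), 18)) = √(-28/9 + (128 + 2*18)) = √(-28/9 + (128 + 36)) = √(-28/9 + 164) = √(1448/9) = 2*√362/3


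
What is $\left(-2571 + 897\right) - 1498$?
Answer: $-3172$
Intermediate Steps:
$\left(-2571 + 897\right) - 1498 = -1674 - 1498 = -3172$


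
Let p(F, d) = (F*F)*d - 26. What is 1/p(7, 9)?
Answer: 1/415 ≈ 0.0024096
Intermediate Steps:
p(F, d) = -26 + d*F**2 (p(F, d) = F**2*d - 26 = d*F**2 - 26 = -26 + d*F**2)
1/p(7, 9) = 1/(-26 + 9*7**2) = 1/(-26 + 9*49) = 1/(-26 + 441) = 1/415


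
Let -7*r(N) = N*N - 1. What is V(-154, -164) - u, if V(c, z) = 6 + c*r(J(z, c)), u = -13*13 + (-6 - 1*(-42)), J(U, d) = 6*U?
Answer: 21301749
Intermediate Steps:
u = -133 (u = -169 + (-6 + 42) = -169 + 36 = -133)
r(N) = 1/7 - N**2/7 (r(N) = -(N*N - 1)/7 = -(N**2 - 1)/7 = -(-1 + N**2)/7 = 1/7 - N**2/7)
V(c, z) = 6 + c*(1/7 - 36*z**2/7)
V(-154, -164) - u = (6 - 1/7*(-154)*(-1 + 36*(-164)**2)) - 1*(-133) = (6 - 1/7*(-154)*(-1 + 36*26896)) + 133 = (6 - 1/7*(-154)*(-1 + 968256)) + 133 = (6 - 1/7*(-154)*968255) + 133 = (6 + 21301610) + 133 = 21301616 + 133 = 21301749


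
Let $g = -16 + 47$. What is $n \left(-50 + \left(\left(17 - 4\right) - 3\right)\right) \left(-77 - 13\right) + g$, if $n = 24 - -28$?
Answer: $187231$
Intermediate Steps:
$n = 52$ ($n = 24 + 28 = 52$)
$g = 31$
$n \left(-50 + \left(\left(17 - 4\right) - 3\right)\right) \left(-77 - 13\right) + g = 52 \left(-50 + \left(\left(17 - 4\right) - 3\right)\right) \left(-77 - 13\right) + 31 = 52 \left(-50 + \left(13 - 3\right)\right) \left(-90\right) + 31 = 52 \left(-50 + 10\right) \left(-90\right) + 31 = 52 \left(\left(-40\right) \left(-90\right)\right) + 31 = 52 \cdot 3600 + 31 = 187200 + 31 = 187231$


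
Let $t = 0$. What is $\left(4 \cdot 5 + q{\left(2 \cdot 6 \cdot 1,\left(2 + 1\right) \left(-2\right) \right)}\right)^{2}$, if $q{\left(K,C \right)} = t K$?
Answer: $400$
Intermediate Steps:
$q{\left(K,C \right)} = 0$ ($q{\left(K,C \right)} = 0 K = 0$)
$\left(4 \cdot 5 + q{\left(2 \cdot 6 \cdot 1,\left(2 + 1\right) \left(-2\right) \right)}\right)^{2} = \left(4 \cdot 5 + 0\right)^{2} = \left(20 + 0\right)^{2} = 20^{2} = 400$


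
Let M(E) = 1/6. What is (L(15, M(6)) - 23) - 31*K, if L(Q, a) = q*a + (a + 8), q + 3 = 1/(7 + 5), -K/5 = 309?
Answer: 3447337/72 ≈ 47880.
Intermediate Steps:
K = -1545 (K = -5*309 = -1545)
q = -35/12 (q = -3 + 1/(7 + 5) = -3 + 1/12 = -35/12 ≈ -2.9167)
M(E) = ⅙
L(Q, a) = 8 - 23*a/12 (L(Q, a) = -35*a/12 + (a + 8) = -35*a/12 + (8 + a) = 8 - 23*a/12)
(L(15, M(6)) - 23) - 31*K = ((8 - 23/12*⅙) - 23) - 31*(-1545) = ((8 - 23/72) - 23) + 47895 = (553/72 - 23) + 47895 = -1103/72 + 47895 = 3447337/72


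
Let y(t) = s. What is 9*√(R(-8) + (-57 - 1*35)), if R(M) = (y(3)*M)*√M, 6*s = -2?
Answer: 6*√(-207 + 12*I*√2) ≈ 3.5356 + 86.397*I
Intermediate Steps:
s = -⅓ (s = (⅙)*(-2) = -⅓ ≈ -0.33333)
y(t) = -⅓
R(M) = -M^(3/2)/3 (R(M) = (-M/3)*√M = -M^(3/2)/3)
9*√(R(-8) + (-57 - 1*35)) = 9*√(-(-16)*I*√2/3 + (-57 - 1*35)) = 9*√(-(-16)*I*√2/3 + (-57 - 35)) = 9*√(16*I*√2/3 - 92) = 9*√(-92 + 16*I*√2/3)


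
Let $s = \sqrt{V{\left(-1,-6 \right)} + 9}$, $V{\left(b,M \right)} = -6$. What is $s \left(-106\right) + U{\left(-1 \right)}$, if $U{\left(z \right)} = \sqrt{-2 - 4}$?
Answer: $- 106 \sqrt{3} + i \sqrt{6} \approx -183.6 + 2.4495 i$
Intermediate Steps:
$U{\left(z \right)} = i \sqrt{6}$ ($U{\left(z \right)} = \sqrt{-6} = i \sqrt{6}$)
$s = \sqrt{3}$ ($s = \sqrt{-6 + 9} = \sqrt{3} \approx 1.732$)
$s \left(-106\right) + U{\left(-1 \right)} = \sqrt{3} \left(-106\right) + i \sqrt{6} = - 106 \sqrt{3} + i \sqrt{6}$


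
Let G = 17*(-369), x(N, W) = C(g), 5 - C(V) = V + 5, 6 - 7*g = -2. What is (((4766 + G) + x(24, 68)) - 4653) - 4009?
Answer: -71191/7 ≈ -10170.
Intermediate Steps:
g = 8/7 (g = 6/7 - ⅐*(-2) = 6/7 + 2/7 = 8/7 ≈ 1.1429)
C(V) = -V (C(V) = 5 - (V + 5) = 5 - (5 + V) = 5 + (-5 - V) = -V)
x(N, W) = -8/7 (x(N, W) = -1*8/7 = -8/7)
G = -6273
(((4766 + G) + x(24, 68)) - 4653) - 4009 = (((4766 - 6273) - 8/7) - 4653) - 4009 = ((-1507 - 8/7) - 4653) - 4009 = (-10557/7 - 4653) - 4009 = -43128/7 - 4009 = -71191/7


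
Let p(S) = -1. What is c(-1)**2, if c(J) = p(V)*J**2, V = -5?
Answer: 1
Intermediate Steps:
c(J) = -J**2
c(-1)**2 = (-1*(-1)**2)**2 = (-1*1)**2 = (-1)**2 = 1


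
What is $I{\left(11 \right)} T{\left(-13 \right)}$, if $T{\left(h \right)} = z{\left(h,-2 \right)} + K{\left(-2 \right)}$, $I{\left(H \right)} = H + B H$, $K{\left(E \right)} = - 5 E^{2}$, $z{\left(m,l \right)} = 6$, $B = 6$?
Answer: $-1078$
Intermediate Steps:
$I{\left(H \right)} = 7 H$ ($I{\left(H \right)} = H + 6 H = 7 H$)
$T{\left(h \right)} = -14$ ($T{\left(h \right)} = 6 - 5 \left(-2\right)^{2} = 6 - 20 = -14$)
$I{\left(11 \right)} T{\left(-13 \right)} = 7 \cdot 11 \left(-14\right) = 77 \left(-14\right) = -1078$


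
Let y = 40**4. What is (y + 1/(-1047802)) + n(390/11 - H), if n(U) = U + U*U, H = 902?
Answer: 419659550449823/126784042 ≈ 3.3100e+6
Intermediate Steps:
n(U) = U + U**2
y = 2560000
(y + 1/(-1047802)) + n(390/11 - H) = (2560000 + 1/(-1047802)) + (390/11 - 1*902)*(1 + (390/11 - 1*902)) = (2560000 - 1/1047802) + (390*(1/11) - 902)*(1 + (390*(1/11) - 902)) = 2682373119999/1047802 + (390/11 - 902)*(1 + (390/11 - 902)) = 2682373119999/1047802 - 9532*(1 - 9532/11)/11 = 2682373119999/1047802 - 9532/11*(-9521/11) = 2682373119999/1047802 + 90754172/121 = 419659550449823/126784042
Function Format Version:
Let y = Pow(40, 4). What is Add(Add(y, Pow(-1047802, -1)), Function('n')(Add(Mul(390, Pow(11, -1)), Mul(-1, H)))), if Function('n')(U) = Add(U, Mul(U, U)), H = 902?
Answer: Rational(419659550449823, 126784042) ≈ 3.3100e+6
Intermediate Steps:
Function('n')(U) = Add(U, Pow(U, 2))
y = 2560000
Add(Add(y, Pow(-1047802, -1)), Function('n')(Add(Mul(390, Pow(11, -1)), Mul(-1, H)))) = Add(Add(2560000, Pow(-1047802, -1)), Mul(Add(Mul(390, Pow(11, -1)), Mul(-1, 902)), Add(1, Add(Mul(390, Pow(11, -1)), Mul(-1, 902))))) = Add(Add(2560000, Rational(-1, 1047802)), Mul(Add(Mul(390, Rational(1, 11)), -902), Add(1, Add(Mul(390, Rational(1, 11)), -902)))) = Add(Rational(2682373119999, 1047802), Mul(Add(Rational(390, 11), -902), Add(1, Add(Rational(390, 11), -902)))) = Add(Rational(2682373119999, 1047802), Mul(Rational(-9532, 11), Add(1, Rational(-9532, 11)))) = Add(Rational(2682373119999, 1047802), Mul(Rational(-9532, 11), Rational(-9521, 11))) = Add(Rational(2682373119999, 1047802), Rational(90754172, 121)) = Rational(419659550449823, 126784042)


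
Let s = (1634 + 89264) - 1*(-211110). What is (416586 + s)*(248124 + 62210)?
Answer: 223004150396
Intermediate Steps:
s = 302008 (s = 90898 + 211110 = 302008)
(416586 + s)*(248124 + 62210) = (416586 + 302008)*(248124 + 62210) = 718594*310334 = 223004150396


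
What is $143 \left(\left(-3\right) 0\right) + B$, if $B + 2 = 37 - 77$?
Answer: $-42$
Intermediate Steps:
$B = -42$ ($B = -2 + \left(37 - 77\right) = -2 - 40 = -42$)
$143 \left(\left(-3\right) 0\right) + B = 143 \left(\left(-3\right) 0\right) - 42 = 143 \cdot 0 - 42 = 0 - 42 = -42$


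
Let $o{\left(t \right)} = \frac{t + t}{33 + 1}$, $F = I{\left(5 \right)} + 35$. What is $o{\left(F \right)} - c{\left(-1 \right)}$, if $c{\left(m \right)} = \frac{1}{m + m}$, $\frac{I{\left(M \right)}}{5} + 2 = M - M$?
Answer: $\frac{67}{34} \approx 1.9706$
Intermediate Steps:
$I{\left(M \right)} = -10$ ($I{\left(M \right)} = -10 + 5 \left(M - M\right) = -10 + 5 \cdot 0 = -10 + 0 = -10$)
$c{\left(m \right)} = \frac{1}{2 m}$
$F = 25$ ($F = -10 + 35 = 25$)
$o{\left(t \right)} = \frac{t}{17}$ ($o{\left(t \right)} = \frac{2 t}{34} = 2 t \frac{1}{34} = \frac{t}{17}$)
$o{\left(F \right)} - c{\left(-1 \right)} = \frac{1}{17} \cdot 25 - \frac{1}{2 \left(-1\right)} = \frac{25}{17} - \frac{1}{2} \left(-1\right) = \frac{25}{17} - - \frac{1}{2} = \frac{25}{17} + \frac{1}{2} = \frac{67}{34}$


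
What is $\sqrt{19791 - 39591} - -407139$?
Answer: $407139 + 30 i \sqrt{22} \approx 4.0714 \cdot 10^{5} + 140.71 i$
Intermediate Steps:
$\sqrt{19791 - 39591} - -407139 = \sqrt{-19800} + 407139 = 30 i \sqrt{22} + 407139 = 407139 + 30 i \sqrt{22}$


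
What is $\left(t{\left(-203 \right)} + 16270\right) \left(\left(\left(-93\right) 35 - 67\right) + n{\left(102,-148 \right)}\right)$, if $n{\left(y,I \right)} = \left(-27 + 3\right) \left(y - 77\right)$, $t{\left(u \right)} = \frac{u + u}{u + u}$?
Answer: $-63814862$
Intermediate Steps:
$t{\left(u \right)} = 1$ ($t{\left(u \right)} = \frac{2 u}{2 u} = 2 u \frac{1}{2 u} = 1$)
$n{\left(y,I \right)} = 1848 - 24 y$ ($n{\left(y,I \right)} = - 24 \left(-77 + y\right) = 1848 - 24 y$)
$\left(t{\left(-203 \right)} + 16270\right) \left(\left(\left(-93\right) 35 - 67\right) + n{\left(102,-148 \right)}\right) = \left(1 + 16270\right) \left(\left(\left(-93\right) 35 - 67\right) + \left(1848 - 2448\right)\right) = 16271 \left(\left(-3255 - 67\right) + \left(1848 - 2448\right)\right) = 16271 \left(-3322 - 600\right) = 16271 \left(-3922\right) = -63814862$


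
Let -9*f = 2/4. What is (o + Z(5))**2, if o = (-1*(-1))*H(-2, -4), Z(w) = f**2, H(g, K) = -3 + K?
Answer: 5139289/104976 ≈ 48.957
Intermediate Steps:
f = -1/18 (f = -2/(9*4) = -1/9*1/2 = -1/18 ≈ -0.055556)
Z(w) = 1/324 (Z(w) = (-1/18)**2 = 1/324)
o = -7 (o = (-1*(-1))*(-3 - 4) = 1*(-7) = -7)
(o + Z(5))**2 = (-7 + 1/324)**2 = (-2267/324)**2 = 5139289/104976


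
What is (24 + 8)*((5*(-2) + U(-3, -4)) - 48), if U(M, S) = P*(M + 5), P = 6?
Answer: -1472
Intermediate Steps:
U(M, S) = 30 + 6*M (U(M, S) = 6*(M + 5) = 6*(5 + M) = 30 + 6*M)
(24 + 8)*((5*(-2) + U(-3, -4)) - 48) = (24 + 8)*((5*(-2) + (30 + 6*(-3))) - 48) = 32*((-10 + (30 - 18)) - 48) = 32*((-10 + 12) - 48) = 32*(2 - 48) = 32*(-46) = -1472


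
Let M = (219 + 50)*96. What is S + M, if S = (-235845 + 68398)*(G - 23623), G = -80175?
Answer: 17380689530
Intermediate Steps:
M = 25824 (M = 269*96 = 25824)
S = 17380663706 (S = (-235845 + 68398)*(-80175 - 23623) = -167447*(-103798) = 17380663706)
S + M = 17380663706 + 25824 = 17380689530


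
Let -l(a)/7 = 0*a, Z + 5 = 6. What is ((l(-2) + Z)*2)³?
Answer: 8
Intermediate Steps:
Z = 1 (Z = -5 + 6 = 1)
l(a) = 0 (l(a) = -0*a = -7*0 = 0)
((l(-2) + Z)*2)³ = ((0 + 1)*2)³ = (1*2)³ = 2³ = 8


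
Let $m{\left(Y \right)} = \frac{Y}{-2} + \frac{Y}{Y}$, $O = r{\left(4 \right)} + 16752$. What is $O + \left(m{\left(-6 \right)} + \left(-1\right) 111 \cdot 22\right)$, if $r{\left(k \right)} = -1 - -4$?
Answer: $14317$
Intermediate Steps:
$r{\left(k \right)} = 3$ ($r{\left(k \right)} = -1 + 4 = 3$)
$O = 16755$ ($O = 3 + 16752 = 16755$)
$m{\left(Y \right)} = 1 - \frac{Y}{2}$ ($m{\left(Y \right)} = Y \left(- \frac{1}{2}\right) + 1 = - \frac{Y}{2} + 1 = 1 - \frac{Y}{2}$)
$O + \left(m{\left(-6 \right)} + \left(-1\right) 111 \cdot 22\right) = 16755 + \left(\left(1 - -3\right) + \left(-1\right) 111 \cdot 22\right) = 16755 + \left(\left(1 + 3\right) - 2442\right) = 16755 + \left(4 - 2442\right) = 16755 - 2438 = 14317$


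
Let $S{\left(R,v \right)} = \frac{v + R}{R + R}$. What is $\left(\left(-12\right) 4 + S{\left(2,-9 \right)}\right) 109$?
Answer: $- \frac{21691}{4} \approx -5422.8$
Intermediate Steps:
$S{\left(R,v \right)} = \frac{R + v}{2 R}$
$\left(\left(-12\right) 4 + S{\left(2,-9 \right)}\right) 109 = \left(\left(-12\right) 4 + \frac{2 - 9}{2 \cdot 2}\right) 109 = \left(-48 + \frac{1}{2} \cdot \frac{1}{2} \left(-7\right)\right) 109 = \left(-48 - \frac{7}{4}\right) 109 = \left(- \frac{199}{4}\right) 109 = - \frac{21691}{4}$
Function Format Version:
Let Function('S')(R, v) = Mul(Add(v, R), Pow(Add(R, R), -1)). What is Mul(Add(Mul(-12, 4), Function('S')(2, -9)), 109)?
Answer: Rational(-21691, 4) ≈ -5422.8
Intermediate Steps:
Function('S')(R, v) = Mul(Rational(1, 2), Pow(R, -1), Add(R, v)) (Function('S')(R, v) = Mul(Add(R, v), Pow(Mul(2, R), -1)) = Mul(Add(R, v), Mul(Rational(1, 2), Pow(R, -1))) = Mul(Rational(1, 2), Pow(R, -1), Add(R, v)))
Mul(Add(Mul(-12, 4), Function('S')(2, -9)), 109) = Mul(Add(Mul(-12, 4), Mul(Rational(1, 2), Pow(2, -1), Add(2, -9))), 109) = Mul(Add(-48, Mul(Rational(1, 2), Rational(1, 2), -7)), 109) = Mul(Add(-48, Rational(-7, 4)), 109) = Mul(Rational(-199, 4), 109) = Rational(-21691, 4)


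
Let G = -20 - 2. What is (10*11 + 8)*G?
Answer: -2596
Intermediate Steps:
G = -22
(10*11 + 8)*G = (10*11 + 8)*(-22) = (110 + 8)*(-22) = 118*(-22) = -2596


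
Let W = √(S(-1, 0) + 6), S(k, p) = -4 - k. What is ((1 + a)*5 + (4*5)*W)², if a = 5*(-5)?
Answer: 15600 - 4800*√3 ≈ 7286.2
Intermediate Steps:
a = -25
W = √3 (W = √((-4 - 1*(-1)) + 6) = √((-4 + 1) + 6) = √(-3 + 6) = √3 ≈ 1.7320)
((1 + a)*5 + (4*5)*W)² = ((1 - 25)*5 + (4*5)*√3)² = (-24*5 + 20*√3)² = (-120 + 20*√3)²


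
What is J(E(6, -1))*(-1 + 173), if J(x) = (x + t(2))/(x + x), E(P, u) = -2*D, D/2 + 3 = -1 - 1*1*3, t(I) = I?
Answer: 645/7 ≈ 92.143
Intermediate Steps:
D = -14 (D = -6 + 2*(-1 - 1*1*3) = -6 + 2*(-1 - 1*3) = -6 + 2*(-1 - 3) = -6 + 2*(-4) = -6 - 8 = -14)
E(P, u) = 28 (E(P, u) = -2*(-14) = 28)
J(x) = (2 + x)/(2*x) (J(x) = (x + 2)/(x + x) = (2 + x)/((2*x)) = (2 + x)*(1/(2*x)) = (2 + x)/(2*x))
J(E(6, -1))*(-1 + 173) = ((½)*(2 + 28)/28)*(-1 + 173) = ((½)*(1/28)*30)*172 = (15/28)*172 = 645/7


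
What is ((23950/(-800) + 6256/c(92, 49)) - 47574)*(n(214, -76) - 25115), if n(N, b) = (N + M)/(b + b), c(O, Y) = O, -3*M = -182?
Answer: 181480547225/152 ≈ 1.1940e+9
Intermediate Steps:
M = 182/3 (M = -⅓*(-182) = 182/3 ≈ 60.667)
n(N, b) = (182/3 + N)/(2*b) (n(N, b) = (N + 182/3)/(b + b) = (182/3 + N)/((2*b)) = (182/3 + N)*(1/(2*b)) = (182/3 + N)/(2*b))
((23950/(-800) + 6256/c(92, 49)) - 47574)*(n(214, -76) - 25115) = ((23950/(-800) + 6256/92) - 47574)*((⅙)*(182 + 3*214)/(-76) - 25115) = ((23950*(-1/800) + 6256*(1/92)) - 47574)*((⅙)*(-1/76)*(182 + 642) - 25115) = ((-479/16 + 68) - 47574)*((⅙)*(-1/76)*824 - 25115) = (609/16 - 47574)*(-103/57 - 25115) = -760575/16*(-1431658/57) = 181480547225/152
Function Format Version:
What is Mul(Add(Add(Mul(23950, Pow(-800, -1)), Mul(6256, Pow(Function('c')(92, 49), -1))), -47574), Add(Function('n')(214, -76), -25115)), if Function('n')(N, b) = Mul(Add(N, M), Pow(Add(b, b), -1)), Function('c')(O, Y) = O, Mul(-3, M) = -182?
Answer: Rational(181480547225, 152) ≈ 1.1940e+9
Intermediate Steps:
M = Rational(182, 3) (M = Mul(Rational(-1, 3), -182) = Rational(182, 3) ≈ 60.667)
Function('n')(N, b) = Mul(Rational(1, 2), Pow(b, -1), Add(Rational(182, 3), N)) (Function('n')(N, b) = Mul(Add(N, Rational(182, 3)), Pow(Add(b, b), -1)) = Mul(Add(Rational(182, 3), N), Pow(Mul(2, b), -1)) = Mul(Add(Rational(182, 3), N), Mul(Rational(1, 2), Pow(b, -1))) = Mul(Rational(1, 2), Pow(b, -1), Add(Rational(182, 3), N)))
Mul(Add(Add(Mul(23950, Pow(-800, -1)), Mul(6256, Pow(Function('c')(92, 49), -1))), -47574), Add(Function('n')(214, -76), -25115)) = Mul(Add(Add(Mul(23950, Pow(-800, -1)), Mul(6256, Pow(92, -1))), -47574), Add(Mul(Rational(1, 6), Pow(-76, -1), Add(182, Mul(3, 214))), -25115)) = Mul(Add(Add(Mul(23950, Rational(-1, 800)), Mul(6256, Rational(1, 92))), -47574), Add(Mul(Rational(1, 6), Rational(-1, 76), Add(182, 642)), -25115)) = Mul(Add(Add(Rational(-479, 16), 68), -47574), Add(Mul(Rational(1, 6), Rational(-1, 76), 824), -25115)) = Mul(Add(Rational(609, 16), -47574), Add(Rational(-103, 57), -25115)) = Mul(Rational(-760575, 16), Rational(-1431658, 57)) = Rational(181480547225, 152)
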